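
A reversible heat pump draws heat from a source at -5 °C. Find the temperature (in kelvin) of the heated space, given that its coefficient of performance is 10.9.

T_H ≈ 295 K

T_C = -5 °C → -5 + 273.15 = 268.15 K.
COP_HP = T_H/(T_H − T_C) ⇒ T_H = T_C·COP_HP/(COP_HP − 1) = 268.15 × 10.9/(10.9 − 1) = 295 K.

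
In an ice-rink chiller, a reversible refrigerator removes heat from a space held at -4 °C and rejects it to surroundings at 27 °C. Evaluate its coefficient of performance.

COP_R ≈ 8.682

T_H = 27 °C → 27 + 273.15 = 300.15 K.
T_C = -4 °C → -4 + 273.15 = 269.15 K.
Carnot COP: COP_R = T_C/(T_H − T_C) = 269.15/(300.15 − 269.15) = 8.682.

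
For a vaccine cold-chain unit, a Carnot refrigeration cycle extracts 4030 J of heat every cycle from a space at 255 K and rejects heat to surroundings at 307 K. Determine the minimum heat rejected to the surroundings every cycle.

Q_H ≈ 4850 J

For a reversible cycle Q_H/Q_C = T_H/T_C, so Q_H = Q_C·T_H/T_C = 4030 × 307.00/255.00 = 4850 J.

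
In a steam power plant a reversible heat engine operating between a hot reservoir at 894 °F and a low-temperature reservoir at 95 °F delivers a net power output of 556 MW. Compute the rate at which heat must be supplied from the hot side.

T_H = 894 °F → (894 − 32) × 5/9 = 478.89 °C = 752.04 K.
T_C = 95 °F → (95 − 32) × 5/9 = 35.00 °C = 308.15 K.
Since the cycle is reversible, η = 1 − T_C/T_H = 1 − 308.15/752.04 = 0.5902.
Q_H = W/η = 556/0.5902 = 942 MW.

Q̇_H ≈ 942 MW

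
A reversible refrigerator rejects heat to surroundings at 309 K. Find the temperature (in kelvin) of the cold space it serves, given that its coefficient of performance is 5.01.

T_C ≈ 258 K

COP_R = T_C/(T_H − T_C) ⇒ T_C = T_H·COP_R/(1 + COP_R) = 309.00 × 5.01/(1 + 5.01) = 258 K.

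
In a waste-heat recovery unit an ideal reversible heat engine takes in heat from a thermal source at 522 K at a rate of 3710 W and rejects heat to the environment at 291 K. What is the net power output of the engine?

Ẇ ≈ 1640 W

Since the cycle is reversible, η = 1 − T_C/T_H = 1 − 291.00/522.00 = 0.4425.
W = η·Q_H = 0.4425 × 3710 = 1640 W.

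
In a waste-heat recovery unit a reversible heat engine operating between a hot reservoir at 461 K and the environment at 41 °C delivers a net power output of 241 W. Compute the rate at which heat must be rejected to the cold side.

T_C = 41 °C → 41 + 273.15 = 314.15 K.
Carnot efficiency: η = 1 − T_C/T_H = 1 − 314.15/461.00 = 0.3185.
Since Q_C/Q_H = T_C/T_H and Q_H = W/η, Q_C = W·T_C/(T_H − T_C) = 241 × 314.15/146.85 = 516 W.

Q̇_C ≈ 516 W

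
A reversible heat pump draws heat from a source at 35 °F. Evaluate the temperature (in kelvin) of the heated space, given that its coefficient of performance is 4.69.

T_H ≈ 349 K

T_C = 35 °F → (35 − 32) × 5/9 = 1.67 °C = 274.82 K.
COP_HP = T_H/(T_H − T_C) ⇒ T_H = T_C·COP_HP/(COP_HP − 1) = 274.82 × 4.69/(4.69 − 1) = 349 K.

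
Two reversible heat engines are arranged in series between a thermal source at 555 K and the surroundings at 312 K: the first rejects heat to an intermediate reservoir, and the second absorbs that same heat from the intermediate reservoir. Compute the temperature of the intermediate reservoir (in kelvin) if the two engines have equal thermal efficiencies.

Equal efficiencies require 1 − T_m/T_H = 1 − T_C/T_m, i.e. T_m/T_H = T_C/T_m, so T_m = √(T_H·T_C) = √(555.00 × 312.00) = 416 K.

T_m ≈ 416 K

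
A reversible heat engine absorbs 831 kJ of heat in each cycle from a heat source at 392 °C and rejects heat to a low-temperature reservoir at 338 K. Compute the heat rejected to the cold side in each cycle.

T_H = 392 °C → 392 + 273.15 = 665.15 K.
η_rev = 1 − T_C/T_H = 1 − 338.00/665.15 = 0.4918.
For a reversible cycle Q_C/Q_H = T_C/T_H, so Q_C = 831 × 338.00/665.15 = 422 kJ.

Q_C ≈ 422 kJ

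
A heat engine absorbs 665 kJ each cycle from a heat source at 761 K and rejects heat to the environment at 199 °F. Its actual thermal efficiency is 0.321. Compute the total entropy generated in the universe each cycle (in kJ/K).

ΔS_univ ≈ 0.360 kJ/K

T_C = 199 °F → (199 − 32) × 5/9 = 92.78 °C = 365.93 K.
W = η·Q_H = 0.321 × 665 = 213.5 kJ, so Q_C = Q_H − W = 451.5 kJ.
The hot reservoir loses entropy Q_H/T_H = 665/761.00 = 0.8739 kJ/K; the cold reservoir gains Q_C/T_C = 451.5/365.93 = 1.234 kJ/K.
ΔS_univ = −Q_H/T_H + Q_C/T_C = 0.360 kJ/K (> 0, since η = 0.321 < η_Carnot = 0.519).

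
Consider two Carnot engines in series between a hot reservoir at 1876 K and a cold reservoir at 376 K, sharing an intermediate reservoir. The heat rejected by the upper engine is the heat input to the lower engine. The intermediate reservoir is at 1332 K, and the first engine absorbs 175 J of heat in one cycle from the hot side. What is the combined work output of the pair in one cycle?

Two reversible stages in series are equivalent to a single Carnot engine between T_H and T_C, so η_total = 1 − T_C/T_H = 1 − 376.00/1876.00 = 0.7996.
W_total = η_total · Q_H = 0.7996 × 175 = 139.9 J.

W_total ≈ 139.9 J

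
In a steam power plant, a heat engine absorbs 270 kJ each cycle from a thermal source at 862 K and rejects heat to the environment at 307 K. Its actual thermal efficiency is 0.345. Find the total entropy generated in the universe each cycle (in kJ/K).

ΔS_univ ≈ 0.2628 kJ/K

W = η·Q_H = 0.345 × 270 = 93.15 kJ, so Q_C = Q_H − W = 176.9 kJ.
The hot reservoir loses entropy Q_H/T_H = 270/862.00 = 0.3132 kJ/K; the cold reservoir gains Q_C/T_C = 176.9/307.00 = 0.5761 kJ/K.
ΔS_univ = −Q_H/T_H + Q_C/T_C = 0.2628 kJ/K (> 0, since η = 0.345 < η_Carnot = 0.644).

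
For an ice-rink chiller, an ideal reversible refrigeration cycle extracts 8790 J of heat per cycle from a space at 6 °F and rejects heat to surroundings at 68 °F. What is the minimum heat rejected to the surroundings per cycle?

Q_H ≈ 9960 J

T_H = 68 °F → (68 − 32) × 5/9 = 20.00 °C = 293.15 K.
T_C = 6 °F → (6 − 32) × 5/9 = -14.44 °C = 258.71 K.
For a reversible cycle Q_H/Q_C = T_H/T_C, so Q_H = Q_C·T_H/T_C = 8790 × 293.15/258.71 = 9960 J.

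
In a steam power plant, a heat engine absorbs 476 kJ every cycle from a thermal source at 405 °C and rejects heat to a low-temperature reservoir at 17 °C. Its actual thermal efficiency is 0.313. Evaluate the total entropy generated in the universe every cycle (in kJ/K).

T_H = 405 °C → 405 + 273.15 = 678.15 K.
T_C = 17 °C → 17 + 273.15 = 290.15 K.
W = η·Q_H = 0.313 × 476 = 149.0 kJ, so Q_C = Q_H − W = 327.0 kJ.
Reservoir entropy changes: ΔS_H = −Q_H/T_H = −476/678.15 = -0.7019 kJ/K and ΔS_C = +Q_C/T_C = 327.0/290.15 = 1.127 kJ/K.
ΔS_univ = −Q_H/T_H + Q_C/T_C = 0.4251 kJ/K (> 0, since η = 0.313 < η_Carnot = 0.572).

ΔS_univ ≈ 0.4251 kJ/K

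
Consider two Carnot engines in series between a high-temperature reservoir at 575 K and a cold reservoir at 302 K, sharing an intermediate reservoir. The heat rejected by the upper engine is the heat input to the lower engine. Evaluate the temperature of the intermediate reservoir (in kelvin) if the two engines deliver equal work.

For reversible stages Q_m = Q_H·(T_m/T_H). Setting W₁ = Q_H(1 − T_m/T_H) equal to W₂ = Q_m(1 − T_C/T_m) = Q_H·(T_m − T_C)/T_H gives T_H − T_m = T_m − T_C, so T_m = (T_H + T_C)/2 = (575.00 + 302.00)/2 = 438 K.

T_m ≈ 438 K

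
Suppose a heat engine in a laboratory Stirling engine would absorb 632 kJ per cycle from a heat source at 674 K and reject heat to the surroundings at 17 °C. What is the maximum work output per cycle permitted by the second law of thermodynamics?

T_C = 17 °C → 17 + 273.15 = 290.15 K.
The second-law ceiling is the Carnot efficiency, η_max = 1 − T_C/T_H = 1 − 290.15/674.00 = 0.5695.
W_max = η_max · Q_H = 0.5695 × 632 = 360 kJ.

W_max ≈ 360 kJ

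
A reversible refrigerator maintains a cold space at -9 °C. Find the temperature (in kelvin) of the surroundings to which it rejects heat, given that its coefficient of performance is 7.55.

T_H ≈ 299 K

T_C = -9 °C → -9 + 273.15 = 264.15 K.
COP_R = T_C/(T_H − T_C) ⇒ T_H = T_C·(1 + 1/COP_R) = 264.15 × (1 + 1/7.55) = 299 K.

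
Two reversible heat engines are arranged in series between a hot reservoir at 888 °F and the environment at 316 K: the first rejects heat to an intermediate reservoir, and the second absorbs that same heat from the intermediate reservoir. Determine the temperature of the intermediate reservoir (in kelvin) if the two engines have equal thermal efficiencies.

T_H = 888 °F → (888 − 32) × 5/9 = 475.56 °C = 748.71 K.
Equal efficiencies require 1 − T_m/T_H = 1 − T_C/T_m, i.e. T_m/T_H = T_C/T_m, so T_m = √(T_H·T_C) = √(748.71 × 316.00) = 486 K.

T_m ≈ 486 K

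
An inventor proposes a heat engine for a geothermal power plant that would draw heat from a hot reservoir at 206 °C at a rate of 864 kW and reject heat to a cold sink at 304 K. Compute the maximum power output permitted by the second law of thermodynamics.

T_H = 206 °C → 206 + 273.15 = 479.15 K.
No engine can exceed the Carnot limit: η_max = 1 − T_C/T_H = 1 − 304.00/479.15 = 0.3655.
W_max = η_max · Q_H = 0.3655 × 864 = 315.8 kW.

Ẇ_max ≈ 315.8 kW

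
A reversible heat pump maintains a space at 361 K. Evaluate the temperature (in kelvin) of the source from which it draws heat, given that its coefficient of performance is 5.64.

T_C ≈ 297 K

COP_HP = T_H/(T_H − T_C) ⇒ T_C = T_H·(COP_HP − 1)/COP_HP = 361.00 × (5.64 − 1)/5.64 = 297 K.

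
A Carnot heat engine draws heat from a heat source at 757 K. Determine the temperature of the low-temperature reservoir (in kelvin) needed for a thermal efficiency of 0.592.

From η = 1 − T_C/T_H, T_C = T_H·(1 − η) = 757.00 × (1 − 0.592) = 309 K.

T_C ≈ 309 K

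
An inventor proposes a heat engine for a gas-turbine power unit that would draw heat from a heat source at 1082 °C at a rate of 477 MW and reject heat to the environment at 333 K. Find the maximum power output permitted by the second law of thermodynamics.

T_H = 1082 °C → 1082 + 273.15 = 1355.15 K.
No engine can exceed the Carnot limit: η_max = 1 − T_C/T_H = 1 − 333.00/1355.15 = 0.7543.
W_max = η_max · Q_H = 0.7543 × 477 = 360 MW.

Ẇ_max ≈ 360 MW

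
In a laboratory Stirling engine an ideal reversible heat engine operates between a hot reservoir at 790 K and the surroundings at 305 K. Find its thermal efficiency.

η ≈ 0.614

η_rev = 1 − T_C/T_H = 1 − 305.00/790.00 = 0.614.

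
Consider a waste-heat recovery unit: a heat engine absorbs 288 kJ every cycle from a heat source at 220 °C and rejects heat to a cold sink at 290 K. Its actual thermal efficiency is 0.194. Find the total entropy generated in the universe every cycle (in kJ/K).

T_H = 220 °C → 220 + 273.15 = 493.15 K.
W = η·Q_H = 0.194 × 288 = 55.87 kJ, so Q_C = Q_H − W = 232.1 kJ.
Entropy balance on the reservoirs: −Q_H/T_H = -0.5840 kJ/K, +Q_C/T_C = 0.8004 kJ/K.
ΔS_univ = −Q_H/T_H + Q_C/T_C = 0.216 kJ/K (> 0, since η = 0.194 < η_Carnot = 0.412).

ΔS_univ ≈ 0.216 kJ/K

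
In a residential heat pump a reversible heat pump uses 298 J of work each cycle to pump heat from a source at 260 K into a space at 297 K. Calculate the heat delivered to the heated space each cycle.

The Carnot heat-pump COP is COP_HP = T_H/(T_H − T_C) = 297.00/37.00 = 8.0270.
Q_H = COP_HP · W = 8.0270 × 298 = 2392 J.

Q_H ≈ 2392 J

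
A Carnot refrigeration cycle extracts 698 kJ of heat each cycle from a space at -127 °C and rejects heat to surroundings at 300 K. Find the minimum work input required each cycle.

T_C = -127 °C → -127 + 273.15 = 146.15 K.
COP_R = T_C/(T_H − T_C) = 146.15/153.85 = 0.9500.
W = Q_C/COP_R = 698/0.9500 = 735 kJ.

W_in ≈ 735 kJ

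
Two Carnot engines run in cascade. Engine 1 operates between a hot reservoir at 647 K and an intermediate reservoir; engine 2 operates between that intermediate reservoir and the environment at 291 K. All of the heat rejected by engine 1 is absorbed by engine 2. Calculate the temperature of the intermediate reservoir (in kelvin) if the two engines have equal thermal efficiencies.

Equal efficiencies require 1 − T_m/T_H = 1 − T_C/T_m, i.e. T_m/T_H = T_C/T_m, so T_m = √(T_H·T_C) = √(647.00 × 291.00) = 434 K.

T_m ≈ 434 K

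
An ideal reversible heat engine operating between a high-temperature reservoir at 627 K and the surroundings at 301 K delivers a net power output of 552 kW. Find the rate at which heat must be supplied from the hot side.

Q̇_H ≈ 1060 kW

For a reversible engine, η = 1 − T_C/T_H = 1 − 301.00/627.00 = 0.5199.
Q_H = W/η = 552/0.5199 = 1060 kW.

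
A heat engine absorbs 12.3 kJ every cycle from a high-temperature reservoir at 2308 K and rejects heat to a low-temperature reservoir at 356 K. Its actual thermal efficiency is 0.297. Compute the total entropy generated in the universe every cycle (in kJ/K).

ΔS_univ ≈ 0.0190 kJ/K

W = η·Q_H = 0.297 × 12.3 = 3.653 kJ, so Q_C = Q_H − W = 8.647 kJ.
The hot reservoir loses entropy Q_H/T_H = 12.3/2308.00 = 0.005329 kJ/K; the cold reservoir gains Q_C/T_C = 8.647/356.00 = 0.02429 kJ/K.
ΔS_univ = −Q_H/T_H + Q_C/T_C = 0.0190 kJ/K (> 0, since η = 0.297 < η_Carnot = 0.846).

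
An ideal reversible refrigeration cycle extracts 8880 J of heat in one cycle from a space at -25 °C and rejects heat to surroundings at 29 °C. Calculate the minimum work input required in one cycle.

T_H = 29 °C → 29 + 273.15 = 302.15 K.
T_C = -25 °C → -25 + 273.15 = 248.15 K.
Carnot COP: COP_R = T_C/(T_H − T_C) = 248.15/54.00 = 4.5954.
W = Q_C/COP_R = 8880/4.5954 = 1930 J.

W_in ≈ 1930 J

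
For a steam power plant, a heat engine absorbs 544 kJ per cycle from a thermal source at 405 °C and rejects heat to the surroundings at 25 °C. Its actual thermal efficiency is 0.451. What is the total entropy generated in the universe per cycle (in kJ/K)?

ΔS_univ ≈ 0.200 kJ/K

T_H = 405 °C → 405 + 273.15 = 678.15 K.
T_C = 25 °C → 25 + 273.15 = 298.15 K.
W = η·Q_H = 0.451 × 544 = 245.3 kJ, so Q_C = Q_H − W = 298.7 kJ.
Reservoir entropy changes: ΔS_H = −Q_H/T_H = −544/678.15 = -0.8022 kJ/K and ΔS_C = +Q_C/T_C = 298.7/298.15 = 1.002 kJ/K.
ΔS_univ = −Q_H/T_H + Q_C/T_C = 0.200 kJ/K (> 0, since η = 0.451 < η_Carnot = 0.560).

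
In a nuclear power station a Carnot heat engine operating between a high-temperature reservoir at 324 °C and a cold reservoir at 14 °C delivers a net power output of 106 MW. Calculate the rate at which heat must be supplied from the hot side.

T_H = 324 °C → 324 + 273.15 = 597.15 K.
T_C = 14 °C → 14 + 273.15 = 287.15 K.
Since the cycle is reversible, η = 1 − T_C/T_H = 1 − 287.15/597.15 = 0.5191.
Q_H = W/η = 106/0.5191 = 204 MW.

Q̇_H ≈ 204 MW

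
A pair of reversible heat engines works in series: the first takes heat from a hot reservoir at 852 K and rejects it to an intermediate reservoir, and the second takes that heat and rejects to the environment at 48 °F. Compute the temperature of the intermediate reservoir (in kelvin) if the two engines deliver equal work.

T_C = 48 °F → (48 − 32) × 5/9 = 8.89 °C = 282.04 K.
For reversible stages Q_m = Q_H·(T_m/T_H). Setting W₁ = Q_H(1 − T_m/T_H) equal to W₂ = Q_m(1 − T_C/T_m) = Q_H·(T_m − T_C)/T_H gives T_H − T_m = T_m − T_C, so T_m = (T_H + T_C)/2 = (852.00 + 282.04)/2 = 567 K.

T_m ≈ 567 K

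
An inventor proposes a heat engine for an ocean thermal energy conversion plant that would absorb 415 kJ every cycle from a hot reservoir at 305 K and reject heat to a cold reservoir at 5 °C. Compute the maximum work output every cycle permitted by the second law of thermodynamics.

T_C = 5 °C → 5 + 273.15 = 278.15 K.
The upper bound on efficiency is η_max = 1 − T_C/T_H = 1 − 278.15/305.00 = 0.0880.
W_max = η_max · Q_H = 0.0880 × 415 = 36.53 kJ.

W_max ≈ 36.53 kJ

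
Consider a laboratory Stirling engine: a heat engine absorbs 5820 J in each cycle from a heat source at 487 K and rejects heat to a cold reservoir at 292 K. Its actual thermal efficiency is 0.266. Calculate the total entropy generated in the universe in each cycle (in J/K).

W = η·Q_H = 0.266 × 5820 = 1548 J, so Q_C = Q_H − W = 4272 J.
The hot reservoir loses entropy Q_H/T_H = 5820/487.00 = 11.95 J/K; the cold reservoir gains Q_C/T_C = 4272/292.00 = 14.63 J/K.
ΔS_univ = −Q_H/T_H + Q_C/T_C = 2.68 J/K (> 0, since η = 0.266 < η_Carnot = 0.400).

ΔS_univ ≈ 2.68 J/K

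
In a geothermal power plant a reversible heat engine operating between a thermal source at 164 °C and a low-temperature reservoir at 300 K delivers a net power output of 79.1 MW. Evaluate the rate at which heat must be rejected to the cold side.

T_H = 164 °C → 164 + 273.15 = 437.15 K.
The Carnot efficiency is η = 1 − T_C/T_H = 1 − 300.00/437.15 = 0.3137.
Since Q_C/Q_H = T_C/T_H and Q_H = W/η, Q_C = W·T_C/(T_H − T_C) = 79.1 × 300.00/137.15 = 173 MW.

Q̇_C ≈ 173 MW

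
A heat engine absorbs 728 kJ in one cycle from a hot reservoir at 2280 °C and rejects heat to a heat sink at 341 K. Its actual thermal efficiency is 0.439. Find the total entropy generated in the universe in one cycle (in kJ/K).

ΔS_univ ≈ 0.913 kJ/K

T_H = 2280 °C → 2280 + 273.15 = 2553.15 K.
W = η·Q_H = 0.439 × 728 = 319.6 kJ, so Q_C = Q_H − W = 408.4 kJ.
Reservoir entropy changes: ΔS_H = −Q_H/T_H = −728/2553.15 = -0.2851 kJ/K and ΔS_C = +Q_C/T_C = 408.4/341.00 = 1.198 kJ/K.
ΔS_univ = −Q_H/T_H + Q_C/T_C = 0.913 kJ/K (> 0, since η = 0.439 < η_Carnot = 0.866).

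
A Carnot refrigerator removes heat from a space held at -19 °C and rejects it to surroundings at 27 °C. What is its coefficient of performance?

T_H = 27 °C → 27 + 273.15 = 300.15 K.
T_C = -19 °C → -19 + 273.15 = 254.15 K.
COP_R = T_C/(T_H − T_C) = 254.15/(300.15 − 254.15) = 5.52.

COP_R ≈ 5.52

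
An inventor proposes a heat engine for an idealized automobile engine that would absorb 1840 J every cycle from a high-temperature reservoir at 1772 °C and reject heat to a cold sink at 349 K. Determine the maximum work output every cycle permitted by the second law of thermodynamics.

W_max ≈ 1530 J

T_H = 1772 °C → 1772 + 273.15 = 2045.15 K.
No engine can exceed the Carnot limit: η_max = 1 − T_C/T_H = 1 − 349.00/2045.15 = 0.8294.
W_max = η_max · Q_H = 0.8294 × 1840 = 1530 J.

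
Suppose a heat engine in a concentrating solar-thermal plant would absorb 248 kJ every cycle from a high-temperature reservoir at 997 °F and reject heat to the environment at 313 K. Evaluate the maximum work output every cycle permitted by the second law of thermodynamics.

W_max ≈ 152 kJ

T_H = 997 °F → (997 − 32) × 5/9 = 536.11 °C = 809.26 K.
By the Carnot theorem, η_max = 1 − T_C/T_H = 1 − 313.00/809.26 = 0.6132.
W_max = η_max · Q_H = 0.6132 × 248 = 152 kJ.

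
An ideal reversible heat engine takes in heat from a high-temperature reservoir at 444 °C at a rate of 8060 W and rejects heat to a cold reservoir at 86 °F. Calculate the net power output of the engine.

T_H = 444 °C → 444 + 273.15 = 717.15 K.
T_C = 86 °F → (86 − 32) × 5/9 = 30.00 °C = 303.15 K.
η_rev = 1 − T_C/T_H = 1 − 303.15/717.15 = 0.5773.
W = η·Q_H = 0.5773 × 8060 = 4650 W.

Ẇ ≈ 4650 W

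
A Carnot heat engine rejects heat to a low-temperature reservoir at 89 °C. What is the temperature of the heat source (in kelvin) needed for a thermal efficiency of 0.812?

T_C = 89 °C → 89 + 273.15 = 362.15 K.
From η = 1 − T_C/T_H, solving for T_H gives T_H = T_C/(1 − η) = 362.15/(1 − 0.812) = 1926 K.

T_H ≈ 1926 K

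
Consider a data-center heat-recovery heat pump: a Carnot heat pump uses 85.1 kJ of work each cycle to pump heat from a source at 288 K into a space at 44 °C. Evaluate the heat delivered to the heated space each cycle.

Q_H ≈ 925.9 kJ

T_H = 44 °C → 44 + 273.15 = 317.15 K.
Reversible heating COP: COP_HP = T_H/(T_H − T_C) = 317.15/29.15 = 10.8799.
Q_H = COP_HP · W = 10.8799 × 85.1 = 925.9 kJ.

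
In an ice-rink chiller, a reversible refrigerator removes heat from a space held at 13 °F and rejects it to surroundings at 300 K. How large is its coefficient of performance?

T_C = 13 °F → (13 − 32) × 5/9 = -10.56 °C = 262.59 K.
For a reversible refrigerator, COP_R = T_C/(T_H − T_C) = 262.59/(300.00 − 262.59) = 7.02.

COP_R ≈ 7.02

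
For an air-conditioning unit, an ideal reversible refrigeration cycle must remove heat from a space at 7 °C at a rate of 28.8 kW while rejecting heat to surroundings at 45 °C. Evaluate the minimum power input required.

Ẇ_in ≈ 3.906 kW

T_H = 45 °C → 45 + 273.15 = 318.15 K.
T_C = 7 °C → 7 + 273.15 = 280.15 K.
COP_R = T_C/(T_H − T_C) = 280.15/38.00 = 7.3724.
W = Q_C/COP_R = 28.8/7.3724 = 3.906 kW.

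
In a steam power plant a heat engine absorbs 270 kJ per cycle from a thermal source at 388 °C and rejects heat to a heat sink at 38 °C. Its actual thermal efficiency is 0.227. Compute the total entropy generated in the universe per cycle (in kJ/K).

ΔS_univ ≈ 0.2624 kJ/K

T_H = 388 °C → 388 + 273.15 = 661.15 K.
T_C = 38 °C → 38 + 273.15 = 311.15 K.
W = η·Q_H = 0.227 × 270 = 61.29 kJ, so Q_C = Q_H − W = 208.7 kJ.
Reservoir entropy changes: ΔS_H = −Q_H/T_H = −270/661.15 = -0.4084 kJ/K and ΔS_C = +Q_C/T_C = 208.7/311.15 = 0.6708 kJ/K.
ΔS_univ = −Q_H/T_H + Q_C/T_C = 0.2624 kJ/K (> 0, since η = 0.227 < η_Carnot = 0.529).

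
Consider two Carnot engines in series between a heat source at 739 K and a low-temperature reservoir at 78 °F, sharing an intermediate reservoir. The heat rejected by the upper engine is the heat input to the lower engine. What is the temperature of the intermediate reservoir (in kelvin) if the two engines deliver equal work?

T_m ≈ 519 K

T_C = 78 °F → (78 − 32) × 5/9 = 25.56 °C = 298.71 K.
For reversible stages Q_m = Q_H·(T_m/T_H). Setting W₁ = Q_H(1 − T_m/T_H) equal to W₂ = Q_m(1 − T_C/T_m) = Q_H·(T_m − T_C)/T_H gives T_H − T_m = T_m − T_C, so T_m = (T_H + T_C)/2 = (739.00 + 298.71)/2 = 519 K.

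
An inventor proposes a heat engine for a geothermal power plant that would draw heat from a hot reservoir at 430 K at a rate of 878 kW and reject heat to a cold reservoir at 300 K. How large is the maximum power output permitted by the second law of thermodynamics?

No engine can exceed the Carnot limit: η_max = 1 − T_C/T_H = 1 − 300.00/430.00 = 0.3023.
W_max = η_max · Q_H = 0.3023 × 878 = 265 kW.

Ẇ_max ≈ 265 kW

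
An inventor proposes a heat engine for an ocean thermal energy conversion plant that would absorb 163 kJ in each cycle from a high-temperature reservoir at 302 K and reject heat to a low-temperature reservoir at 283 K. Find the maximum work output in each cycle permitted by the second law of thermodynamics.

W_max ≈ 10.3 kJ

No engine can exceed the Carnot limit: η_max = 1 − T_C/T_H = 1 − 283.00/302.00 = 0.0629.
W_max = η_max · Q_H = 0.0629 × 163 = 10.3 kJ.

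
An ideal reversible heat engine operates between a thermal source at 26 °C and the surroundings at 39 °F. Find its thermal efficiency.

T_H = 26 °C → 26 + 273.15 = 299.15 K.
T_C = 39 °F → (39 − 32) × 5/9 = 3.89 °C = 277.04 K.
For a reversible engine, η = 1 − T_C/T_H = 1 − 277.04/299.15 = 0.07391.

η ≈ 0.07391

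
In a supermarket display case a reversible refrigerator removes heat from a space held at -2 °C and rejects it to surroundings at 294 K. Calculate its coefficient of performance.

T_C = -2 °C → -2 + 273.15 = 271.15 K.
The reversible coefficient of performance is COP_R = T_C/(T_H − T_C) = 271.15/(294.00 − 271.15) = 11.87.

COP_R ≈ 11.87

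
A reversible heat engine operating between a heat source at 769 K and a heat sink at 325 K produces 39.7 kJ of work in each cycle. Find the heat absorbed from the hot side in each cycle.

Q_H ≈ 68.8 kJ

For a reversible engine, η = 1 − T_C/T_H = 1 − 325.00/769.00 = 0.5774.
Q_H = W/η = 39.7/0.5774 = 68.8 kJ.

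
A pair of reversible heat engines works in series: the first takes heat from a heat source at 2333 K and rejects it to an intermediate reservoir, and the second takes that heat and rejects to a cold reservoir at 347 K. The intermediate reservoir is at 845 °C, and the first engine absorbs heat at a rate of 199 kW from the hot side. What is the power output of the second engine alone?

Ẇ₂ ≈ 65.78 kW

T_m = 845 °C → 845 + 273.15 = 1118.15 K.
Heat entering the second stage: Q_m = Q_H·(T_m/T_H) = 199 × 1118.15/2333.00 = 95.38 kW.
Second-stage efficiency η₂ = 1 − T_C/T_m = 1 − 347.00/1118.15 = 0.6897, so W₂ = η₂·Q_m = 65.78 kW.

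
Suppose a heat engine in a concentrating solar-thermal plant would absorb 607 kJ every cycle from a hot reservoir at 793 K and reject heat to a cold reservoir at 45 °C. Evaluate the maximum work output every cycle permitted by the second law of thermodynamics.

T_C = 45 °C → 45 + 273.15 = 318.15 K.
By the Carnot theorem, η_max = 1 − T_C/T_H = 1 − 318.15/793.00 = 0.5988.
W_max = η_max · Q_H = 0.5988 × 607 = 363 kJ.

W_max ≈ 363 kJ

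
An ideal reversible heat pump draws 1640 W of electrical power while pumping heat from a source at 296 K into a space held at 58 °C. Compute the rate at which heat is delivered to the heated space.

T_H = 58 °C → 58 + 273.15 = 331.15 K.
The Carnot heat-pump COP is COP_HP = T_H/(T_H − T_C) = 331.15/35.15 = 9.4211.
Q_H = COP_HP · W = 9.4211 × 1640 = 15500 W.

Q̇_H ≈ 15500 W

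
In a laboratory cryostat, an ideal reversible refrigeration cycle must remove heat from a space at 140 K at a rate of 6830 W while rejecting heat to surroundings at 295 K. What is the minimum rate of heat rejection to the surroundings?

Q̇_H ≈ 14400 W

For a reversible cycle Q_H/Q_C = T_H/T_C, so Q_H = Q_C·T_H/T_C = 6830 × 295.00/140.00 = 14400 W.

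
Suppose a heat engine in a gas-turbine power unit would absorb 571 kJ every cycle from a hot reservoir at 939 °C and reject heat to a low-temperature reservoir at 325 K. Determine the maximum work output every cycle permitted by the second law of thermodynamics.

T_H = 939 °C → 939 + 273.15 = 1212.15 K.
The upper bound on efficiency is η_max = 1 − T_C/T_H = 1 − 325.00/1212.15 = 0.7319.
W_max = η_max · Q_H = 0.7319 × 571 = 418 kJ.

W_max ≈ 418 kJ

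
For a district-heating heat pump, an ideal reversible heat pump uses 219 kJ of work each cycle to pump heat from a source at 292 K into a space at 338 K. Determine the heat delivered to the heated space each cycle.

For a reversible heat pump, COP_HP = T_H/(T_H − T_C) = 338.00/46.00 = 7.3478.
Q_H = COP_HP · W = 7.3478 × 219 = 1610 kJ.

Q_H ≈ 1610 kJ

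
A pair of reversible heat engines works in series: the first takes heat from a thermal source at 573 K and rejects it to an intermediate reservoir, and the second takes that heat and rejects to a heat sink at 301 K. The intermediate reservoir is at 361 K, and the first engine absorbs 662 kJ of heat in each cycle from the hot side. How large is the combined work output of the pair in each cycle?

Two reversible stages in series are equivalent to a single Carnot engine between T_H and T_C, so η_total = 1 − T_C/T_H = 1 − 301.00/573.00 = 0.4747.
W_total = η_total · Q_H = 0.4747 × 662 = 314 kJ.

W_total ≈ 314 kJ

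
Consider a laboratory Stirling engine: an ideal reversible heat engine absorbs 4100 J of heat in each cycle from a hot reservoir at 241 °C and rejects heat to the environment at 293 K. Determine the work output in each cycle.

W ≈ 1764 J

T_H = 241 °C → 241 + 273.15 = 514.15 K.
η_rev = 1 − T_C/T_H = 1 − 293.00/514.15 = 0.4301.
W = η·Q_H = 0.4301 × 4100 = 1764 J.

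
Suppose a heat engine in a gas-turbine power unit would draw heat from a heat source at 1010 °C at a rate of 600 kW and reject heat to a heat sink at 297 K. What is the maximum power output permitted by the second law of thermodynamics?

T_H = 1010 °C → 1010 + 273.15 = 1283.15 K.
No engine can exceed the Carnot limit: η_max = 1 − T_C/T_H = 1 − 297.00/1283.15 = 0.7685.
W_max = η_max · Q_H = 0.7685 × 600 = 461 kW.

Ẇ_max ≈ 461 kW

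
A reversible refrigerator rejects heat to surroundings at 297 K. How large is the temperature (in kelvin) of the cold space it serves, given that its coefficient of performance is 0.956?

T_C ≈ 145 K

COP_R = T_C/(T_H − T_C) ⇒ T_C = T_H·COP_R/(1 + COP_R) = 297.00 × 0.956/(1 + 0.956) = 145 K.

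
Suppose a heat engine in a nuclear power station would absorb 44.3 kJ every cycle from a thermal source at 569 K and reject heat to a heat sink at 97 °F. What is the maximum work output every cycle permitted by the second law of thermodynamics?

T_C = 97 °F → (97 − 32) × 5/9 = 36.11 °C = 309.26 K.
The upper bound on efficiency is η_max = 1 − T_C/T_H = 1 − 309.26/569.00 = 0.4565.
W_max = η_max · Q_H = 0.4565 × 44.3 = 20.22 kJ.

W_max ≈ 20.22 kJ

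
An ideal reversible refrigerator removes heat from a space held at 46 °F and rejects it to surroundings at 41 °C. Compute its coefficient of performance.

T_H = 41 °C → 41 + 273.15 = 314.15 K.
T_C = 46 °F → (46 − 32) × 5/9 = 7.78 °C = 280.93 K.
COP_R = T_C/(T_H − T_C) = 280.93/(314.15 − 280.93) = 8.46.

COP_R ≈ 8.46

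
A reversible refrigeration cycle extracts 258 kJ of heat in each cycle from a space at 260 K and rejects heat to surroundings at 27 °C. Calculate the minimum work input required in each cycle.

T_H = 27 °C → 27 + 273.15 = 300.15 K.
Carnot COP: COP_R = T_C/(T_H − T_C) = 260.00/40.15 = 6.4757.
W = Q_C/COP_R = 258/6.4757 = 39.8 kJ.

W_in ≈ 39.8 kJ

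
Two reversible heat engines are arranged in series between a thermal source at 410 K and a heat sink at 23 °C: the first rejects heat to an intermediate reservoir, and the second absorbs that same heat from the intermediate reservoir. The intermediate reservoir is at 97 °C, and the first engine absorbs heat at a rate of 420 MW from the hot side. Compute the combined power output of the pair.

Ẇ_total ≈ 117 MW

T_C = 23 °C → 23 + 273.15 = 296.15 K.
Two reversible stages in series are equivalent to a single Carnot engine between T_H and T_C, so η_total = 1 − T_C/T_H = 1 − 296.15/410.00 = 0.2777.
W_total = η_total · Q_H = 0.2777 × 420 = 117 MW.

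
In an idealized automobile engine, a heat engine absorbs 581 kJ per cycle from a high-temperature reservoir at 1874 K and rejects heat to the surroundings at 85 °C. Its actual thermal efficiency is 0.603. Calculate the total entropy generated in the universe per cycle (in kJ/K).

T_C = 85 °C → 85 + 273.15 = 358.15 K.
W = η·Q_H = 0.603 × 581 = 350.3 kJ, so Q_C = Q_H − W = 230.7 kJ.
Entropy balance on the reservoirs: −Q_H/T_H = -0.3100 kJ/K, +Q_C/T_C = 0.6440 kJ/K.
ΔS_univ = −Q_H/T_H + Q_C/T_C = 0.3340 kJ/K (> 0, since η = 0.603 < η_Carnot = 0.809).

ΔS_univ ≈ 0.3340 kJ/K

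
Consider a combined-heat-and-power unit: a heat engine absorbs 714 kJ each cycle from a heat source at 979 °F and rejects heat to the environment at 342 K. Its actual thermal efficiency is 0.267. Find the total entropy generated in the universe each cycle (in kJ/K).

T_H = 979 °F → (979 − 32) × 5/9 = 526.11 °C = 799.26 K.
W = η·Q_H = 0.267 × 714 = 190.6 kJ, so Q_C = Q_H − W = 523.4 kJ.
Entropy balance on the reservoirs: −Q_H/T_H = -0.8933 kJ/K, +Q_C/T_C = 1.530 kJ/K.
ΔS_univ = −Q_H/T_H + Q_C/T_C = 0.6370 kJ/K (> 0, since η = 0.267 < η_Carnot = 0.572).

ΔS_univ ≈ 0.6370 kJ/K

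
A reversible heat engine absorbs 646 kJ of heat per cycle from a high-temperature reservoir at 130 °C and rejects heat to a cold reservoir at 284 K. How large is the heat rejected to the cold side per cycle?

T_H = 130 °C → 130 + 273.15 = 403.15 K.
Carnot efficiency: η = 1 − T_C/T_H = 1 − 284.00/403.15 = 0.2955.
For a reversible cycle Q_C/Q_H = T_C/T_H, so Q_C = 646 × 284.00/403.15 = 455 kJ.

Q_C ≈ 455 kJ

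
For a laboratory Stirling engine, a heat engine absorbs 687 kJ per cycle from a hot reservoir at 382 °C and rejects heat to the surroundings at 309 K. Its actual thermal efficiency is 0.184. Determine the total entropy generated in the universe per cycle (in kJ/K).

ΔS_univ ≈ 0.7656 kJ/K

T_H = 382 °C → 382 + 273.15 = 655.15 K.
W = η·Q_H = 0.184 × 687 = 126.4 kJ, so Q_C = Q_H − W = 560.6 kJ.
Entropy balance on the reservoirs: −Q_H/T_H = -1.049 kJ/K, +Q_C/T_C = 1.814 kJ/K.
ΔS_univ = −Q_H/T_H + Q_C/T_C = 0.7656 kJ/K (> 0, since η = 0.184 < η_Carnot = 0.528).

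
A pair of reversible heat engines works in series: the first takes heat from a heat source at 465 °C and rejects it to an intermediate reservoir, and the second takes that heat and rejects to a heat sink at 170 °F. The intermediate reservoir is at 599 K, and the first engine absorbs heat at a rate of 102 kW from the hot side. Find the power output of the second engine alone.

Ẇ₂ ≈ 34.43 kW

T_H = 465 °C → 465 + 273.15 = 738.15 K.
T_C = 170 °F → (170 − 32) × 5/9 = 76.67 °C = 349.82 K.
Heat entering the second stage: Q_m = Q_H·(T_m/T_H) = 102 × 599.00/738.15 = 82.77 kW.
Second-stage efficiency η₂ = 1 − T_C/T_m = 1 − 349.82/599.00 = 0.4160, so W₂ = η₂·Q_m = 34.43 kW.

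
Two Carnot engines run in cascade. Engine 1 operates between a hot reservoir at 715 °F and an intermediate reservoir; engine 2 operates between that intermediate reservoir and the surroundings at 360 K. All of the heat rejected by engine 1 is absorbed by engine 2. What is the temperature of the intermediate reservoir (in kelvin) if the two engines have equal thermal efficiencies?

T_H = 715 °F → (715 − 32) × 5/9 = 379.44 °C = 652.59 K.
Equal efficiencies require 1 − T_m/T_H = 1 − T_C/T_m, i.e. T_m/T_H = T_C/T_m, so T_m = √(T_H·T_C) = √(652.59 × 360.00) = 484.7 K.

T_m ≈ 484.7 K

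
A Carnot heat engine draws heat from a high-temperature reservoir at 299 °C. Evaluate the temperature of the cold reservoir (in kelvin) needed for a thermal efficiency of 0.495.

T_C ≈ 289 K

T_H = 299 °C → 299 + 273.15 = 572.15 K.
From η = 1 − T_C/T_H, T_C = T_H·(1 − η) = 572.15 × (1 − 0.495) = 289 K.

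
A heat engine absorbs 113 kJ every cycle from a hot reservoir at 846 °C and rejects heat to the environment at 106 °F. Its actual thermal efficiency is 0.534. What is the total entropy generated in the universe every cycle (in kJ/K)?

T_H = 846 °C → 846 + 273.15 = 1119.15 K.
T_C = 106 °F → (106 − 32) × 5/9 = 41.11 °C = 314.26 K.
W = η·Q_H = 0.534 × 113 = 60.34 kJ, so Q_C = Q_H − W = 52.66 kJ.
The hot reservoir loses entropy Q_H/T_H = 113/1119.15 = 0.1010 kJ/K; the cold reservoir gains Q_C/T_C = 52.66/314.26 = 0.1676 kJ/K.
ΔS_univ = −Q_H/T_H + Q_C/T_C = 0.06659 kJ/K (> 0, since η = 0.534 < η_Carnot = 0.719).

ΔS_univ ≈ 0.06659 kJ/K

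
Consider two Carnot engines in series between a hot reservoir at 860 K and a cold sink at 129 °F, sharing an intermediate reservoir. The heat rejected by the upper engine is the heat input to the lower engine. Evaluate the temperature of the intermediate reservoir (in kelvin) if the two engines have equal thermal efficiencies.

T_C = 129 °F → (129 − 32) × 5/9 = 53.89 °C = 327.04 K.
Equal efficiencies require 1 − T_m/T_H = 1 − T_C/T_m, i.e. T_m/T_H = T_C/T_m, so T_m = √(T_H·T_C) = √(860.00 × 327.04) = 530 K.

T_m ≈ 530 K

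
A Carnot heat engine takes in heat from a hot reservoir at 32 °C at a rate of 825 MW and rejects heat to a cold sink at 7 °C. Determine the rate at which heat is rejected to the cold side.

T_H = 32 °C → 32 + 273.15 = 305.15 K.
T_C = 7 °C → 7 + 273.15 = 280.15 K.
For a reversible engine, η = 1 − T_C/T_H = 1 − 280.15/305.15 = 0.0819.
For a reversible cycle Q_C/Q_H = T_C/T_H, so Q_C = 825 × 280.15/305.15 = 757 MW.

Q̇_C ≈ 757 MW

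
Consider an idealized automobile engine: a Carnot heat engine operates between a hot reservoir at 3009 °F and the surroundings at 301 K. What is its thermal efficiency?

η ≈ 0.844

T_H = 3009 °F → (3009 − 32) × 5/9 = 1653.89 °C = 1927.04 K.
η_rev = 1 − T_C/T_H = 1 − 301.00/1927.04 = 0.844.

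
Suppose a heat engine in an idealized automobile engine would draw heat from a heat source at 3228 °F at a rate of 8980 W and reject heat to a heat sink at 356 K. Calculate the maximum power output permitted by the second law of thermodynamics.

Ẇ_max ≈ 7420 W

T_H = 3228 °F → (3228 − 32) × 5/9 = 1775.56 °C = 2048.71 K.
The second-law ceiling is the Carnot efficiency, η_max = 1 − T_C/T_H = 1 − 356.00/2048.71 = 0.8262.
W_max = η_max · Q_H = 0.8262 × 8980 = 7420 W.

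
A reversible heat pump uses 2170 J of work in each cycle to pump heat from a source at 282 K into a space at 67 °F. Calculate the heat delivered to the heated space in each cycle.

T_H = 67 °F → (67 − 32) × 5/9 = 19.44 °C = 292.59 K.
The Carnot heat-pump COP is COP_HP = T_H/(T_H − T_C) = 292.59/10.59 = 27.6177.
Q_H = COP_HP · W = 27.6177 × 2170 = 59930 J.

Q_H ≈ 59930 J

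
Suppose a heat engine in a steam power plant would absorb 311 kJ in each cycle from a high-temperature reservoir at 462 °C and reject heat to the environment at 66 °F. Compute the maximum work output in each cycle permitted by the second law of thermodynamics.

W_max ≈ 187 kJ

T_H = 462 °C → 462 + 273.15 = 735.15 K.
T_C = 66 °F → (66 − 32) × 5/9 = 18.89 °C = 292.04 K.
The second-law ceiling is the Carnot efficiency, η_max = 1 − T_C/T_H = 1 − 292.04/735.15 = 0.6027.
W_max = η_max · Q_H = 0.6027 × 311 = 187 kJ.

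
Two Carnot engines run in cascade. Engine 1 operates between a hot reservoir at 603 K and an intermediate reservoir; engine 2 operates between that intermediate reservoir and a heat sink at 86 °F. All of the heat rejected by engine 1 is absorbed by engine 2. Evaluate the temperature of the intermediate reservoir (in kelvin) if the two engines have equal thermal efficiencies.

T_C = 86 °F → (86 − 32) × 5/9 = 30.00 °C = 303.15 K.
Equal efficiencies require 1 − T_m/T_H = 1 − T_C/T_m, i.e. T_m/T_H = T_C/T_m, so T_m = √(T_H·T_C) = √(603.00 × 303.15) = 427.6 K.

T_m ≈ 427.6 K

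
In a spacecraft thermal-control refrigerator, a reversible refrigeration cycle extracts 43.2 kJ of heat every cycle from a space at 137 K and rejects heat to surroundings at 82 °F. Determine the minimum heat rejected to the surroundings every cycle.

Q_H ≈ 94.9 kJ

T_H = 82 °F → (82 − 32) × 5/9 = 27.78 °C = 300.93 K.
For a reversible cycle Q_H/Q_C = T_H/T_C, so Q_H = Q_C·T_H/T_C = 43.2 × 300.93/137.00 = 94.9 kJ.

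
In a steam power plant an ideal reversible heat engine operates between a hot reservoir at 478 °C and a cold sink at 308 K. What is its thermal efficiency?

η ≈ 0.5900

T_H = 478 °C → 478 + 273.15 = 751.15 K.
For a reversible engine, η = 1 − T_C/T_H = 1 − 308.00/751.15 = 0.5900.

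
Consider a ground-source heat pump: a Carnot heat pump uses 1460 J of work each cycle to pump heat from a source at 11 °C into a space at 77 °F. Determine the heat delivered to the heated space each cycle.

Q_H ≈ 31100 J

T_H = 77 °F → (77 − 32) × 5/9 = 25.00 °C = 298.15 K.
T_C = 11 °C → 11 + 273.15 = 284.15 K.
The Carnot heat-pump COP is COP_HP = T_H/(T_H − T_C) = 298.15/14.00 = 21.2964.
Q_H = COP_HP · W = 21.2964 × 1460 = 31100 J.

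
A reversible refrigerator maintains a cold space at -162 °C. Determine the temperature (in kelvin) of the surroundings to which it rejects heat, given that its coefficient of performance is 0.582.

T_C = -162 °C → -162 + 273.15 = 111.15 K.
COP_R = T_C/(T_H − T_C) ⇒ T_H = T_C·(1 + 1/COP_R) = 111.15 × (1 + 1/0.582) = 302 K.

T_H ≈ 302 K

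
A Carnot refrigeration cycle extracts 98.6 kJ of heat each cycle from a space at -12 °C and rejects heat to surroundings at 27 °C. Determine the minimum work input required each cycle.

W_in ≈ 14.7 kJ

T_H = 27 °C → 27 + 273.15 = 300.15 K.
T_C = -12 °C → -12 + 273.15 = 261.15 K.
COP_R = T_C/(T_H − T_C) = 261.15/39.00 = 6.6962.
W = Q_C/COP_R = 98.6/6.6962 = 14.7 kJ.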